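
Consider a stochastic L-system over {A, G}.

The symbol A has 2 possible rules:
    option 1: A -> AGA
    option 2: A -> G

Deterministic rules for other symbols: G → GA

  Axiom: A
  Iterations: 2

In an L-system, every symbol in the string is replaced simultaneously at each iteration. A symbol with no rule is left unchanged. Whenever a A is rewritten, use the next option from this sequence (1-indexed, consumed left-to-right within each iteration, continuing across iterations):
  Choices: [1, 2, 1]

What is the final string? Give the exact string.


Step 0: A
Step 1: AGA  (used choices [1])
Step 2: GGAAGA  (used choices [2, 1])

Answer: GGAAGA


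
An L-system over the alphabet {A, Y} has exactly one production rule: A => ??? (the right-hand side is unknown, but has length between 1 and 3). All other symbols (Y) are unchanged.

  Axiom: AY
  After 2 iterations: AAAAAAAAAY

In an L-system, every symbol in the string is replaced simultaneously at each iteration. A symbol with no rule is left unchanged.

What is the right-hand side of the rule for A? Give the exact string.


Answer: AAA

Derivation:
Trying A => AAA:
  Step 0: AY
  Step 1: AAAY
  Step 2: AAAAAAAAAY
Matches the given result.


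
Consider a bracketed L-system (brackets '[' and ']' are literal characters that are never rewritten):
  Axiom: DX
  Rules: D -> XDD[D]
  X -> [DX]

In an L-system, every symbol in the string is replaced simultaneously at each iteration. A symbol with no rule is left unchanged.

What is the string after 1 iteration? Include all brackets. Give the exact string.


Step 0: DX
Step 1: XDD[D][DX]

Answer: XDD[D][DX]


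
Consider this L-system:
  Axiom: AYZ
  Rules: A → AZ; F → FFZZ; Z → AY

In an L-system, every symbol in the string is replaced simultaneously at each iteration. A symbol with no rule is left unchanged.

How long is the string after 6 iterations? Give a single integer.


Step 0: length = 3
Step 1: length = 5
Step 2: length = 8
Step 3: length = 13
Step 4: length = 21
Step 5: length = 34
Step 6: length = 55

Answer: 55


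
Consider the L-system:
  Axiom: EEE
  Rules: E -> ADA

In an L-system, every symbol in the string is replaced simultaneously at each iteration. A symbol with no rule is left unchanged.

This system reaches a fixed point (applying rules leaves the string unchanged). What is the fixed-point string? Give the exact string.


Answer: ADAADAADA

Derivation:
Step 0: EEE
Step 1: ADAADAADA
Step 2: ADAADAADA  (unchanged — fixed point at step 1)


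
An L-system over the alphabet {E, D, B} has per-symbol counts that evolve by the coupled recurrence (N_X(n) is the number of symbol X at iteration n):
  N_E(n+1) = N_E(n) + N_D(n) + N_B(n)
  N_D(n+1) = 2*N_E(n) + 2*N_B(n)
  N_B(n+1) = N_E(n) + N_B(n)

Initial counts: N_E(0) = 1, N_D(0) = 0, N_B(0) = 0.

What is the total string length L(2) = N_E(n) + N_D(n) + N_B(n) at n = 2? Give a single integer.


Answer: 10

Derivation:
Step 0: N_E=1, N_D=0, N_B=0, L=1
Step 1: N_E=1, N_D=2, N_B=1, L=4
Step 2: N_E=4, N_D=4, N_B=2, L=10


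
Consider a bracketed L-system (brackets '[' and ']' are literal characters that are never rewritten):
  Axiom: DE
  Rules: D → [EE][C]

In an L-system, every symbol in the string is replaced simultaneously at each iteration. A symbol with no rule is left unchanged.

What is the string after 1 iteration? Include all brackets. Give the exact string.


Step 0: DE
Step 1: [EE][C]E

Answer: [EE][C]E


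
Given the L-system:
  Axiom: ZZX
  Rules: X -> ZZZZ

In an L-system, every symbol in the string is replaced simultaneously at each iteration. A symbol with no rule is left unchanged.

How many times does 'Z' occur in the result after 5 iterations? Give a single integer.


Answer: 6

Derivation:
Step 0: ZZX  (2 'Z')
Step 1: ZZZZZZ  (6 'Z')
Step 2: ZZZZZZ  (6 'Z')
Step 3: ZZZZZZ  (6 'Z')
Step 4: ZZZZZZ  (6 'Z')
Step 5: ZZZZZZ  (6 'Z')


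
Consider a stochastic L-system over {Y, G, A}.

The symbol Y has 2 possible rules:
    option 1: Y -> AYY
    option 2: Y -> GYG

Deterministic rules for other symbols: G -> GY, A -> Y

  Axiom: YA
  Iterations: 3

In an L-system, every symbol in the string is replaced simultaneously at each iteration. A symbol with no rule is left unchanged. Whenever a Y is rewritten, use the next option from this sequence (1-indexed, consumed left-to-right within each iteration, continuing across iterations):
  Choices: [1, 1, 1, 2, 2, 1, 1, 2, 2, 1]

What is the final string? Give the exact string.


Step 0: YA
Step 1: AYYY  (used choices [1])
Step 2: YAYYAYYGYG  (used choices [1, 1, 2])
Step 3: GYGYAYYAYYYGYGGYGGYAYYGY  (used choices [2, 1, 1, 2, 2, 1])

Answer: GYGYAYYAYYYGYGGYGGYAYYGY


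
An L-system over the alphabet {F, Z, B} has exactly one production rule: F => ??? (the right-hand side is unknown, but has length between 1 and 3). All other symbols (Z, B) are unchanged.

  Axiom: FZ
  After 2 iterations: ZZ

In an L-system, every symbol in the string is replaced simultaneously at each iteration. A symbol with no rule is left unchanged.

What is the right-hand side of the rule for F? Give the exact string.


Answer: Z

Derivation:
Trying F => Z:
  Step 0: FZ
  Step 1: ZZ
  Step 2: ZZ
Matches the given result.


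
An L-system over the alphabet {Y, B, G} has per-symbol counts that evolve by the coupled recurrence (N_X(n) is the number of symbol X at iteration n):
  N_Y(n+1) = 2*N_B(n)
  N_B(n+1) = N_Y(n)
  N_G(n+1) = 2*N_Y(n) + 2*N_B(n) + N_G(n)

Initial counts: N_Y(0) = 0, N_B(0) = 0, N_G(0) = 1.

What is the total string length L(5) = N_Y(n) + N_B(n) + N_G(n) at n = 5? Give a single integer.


Answer: 1

Derivation:
Step 0: N_Y=0, N_B=0, N_G=1, L=1
Step 1: N_Y=0, N_B=0, N_G=1, L=1
Step 2: N_Y=0, N_B=0, N_G=1, L=1
Step 3: N_Y=0, N_B=0, N_G=1, L=1
Step 4: N_Y=0, N_B=0, N_G=1, L=1
Step 5: N_Y=0, N_B=0, N_G=1, L=1


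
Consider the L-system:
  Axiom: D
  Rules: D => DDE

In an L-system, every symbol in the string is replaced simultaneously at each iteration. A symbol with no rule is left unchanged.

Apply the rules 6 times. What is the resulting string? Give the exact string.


Step 0: D
Step 1: DDE
Step 2: DDEDDEE
Step 3: DDEDDEEDDEDDEEE
Step 4: DDEDDEEDDEDDEEEDDEDDEEDDEDDEEEE
Step 5: DDEDDEEDDEDDEEEDDEDDEEDDEDDEEEEDDEDDEEDDEDDEEEDDEDDEEDDEDDEEEEE
Step 6: DDEDDEEDDEDDEEEDDEDDEEDDEDDEEEEDDEDDEEDDEDDEEEDDEDDEEDDEDDEEEEEDDEDDEEDDEDDEEEDDEDDEEDDEDDEEEEDDEDDEEDDEDDEEEDDEDDEEDDEDDEEEEEE

Answer: DDEDDEEDDEDDEEEDDEDDEEDDEDDEEEEDDEDDEEDDEDDEEEDDEDDEEDDEDDEEEEEDDEDDEEDDEDDEEEDDEDDEEDDEDDEEEEDDEDDEEDDEDDEEEDDEDDEEDDEDDEEEEEE


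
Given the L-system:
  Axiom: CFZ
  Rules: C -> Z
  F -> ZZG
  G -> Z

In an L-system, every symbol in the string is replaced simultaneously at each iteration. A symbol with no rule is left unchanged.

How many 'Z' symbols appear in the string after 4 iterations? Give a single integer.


Step 0: CFZ  (1 'Z')
Step 1: ZZZGZ  (4 'Z')
Step 2: ZZZZZ  (5 'Z')
Step 3: ZZZZZ  (5 'Z')
Step 4: ZZZZZ  (5 'Z')

Answer: 5


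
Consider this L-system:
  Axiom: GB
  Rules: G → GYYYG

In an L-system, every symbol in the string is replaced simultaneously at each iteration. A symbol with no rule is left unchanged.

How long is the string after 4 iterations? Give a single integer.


Step 0: length = 2
Step 1: length = 6
Step 2: length = 14
Step 3: length = 30
Step 4: length = 62

Answer: 62


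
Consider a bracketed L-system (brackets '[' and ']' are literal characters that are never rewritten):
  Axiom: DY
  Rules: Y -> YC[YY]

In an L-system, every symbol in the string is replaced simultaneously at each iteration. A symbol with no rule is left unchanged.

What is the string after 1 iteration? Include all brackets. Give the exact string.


Step 0: DY
Step 1: DYC[YY]

Answer: DYC[YY]


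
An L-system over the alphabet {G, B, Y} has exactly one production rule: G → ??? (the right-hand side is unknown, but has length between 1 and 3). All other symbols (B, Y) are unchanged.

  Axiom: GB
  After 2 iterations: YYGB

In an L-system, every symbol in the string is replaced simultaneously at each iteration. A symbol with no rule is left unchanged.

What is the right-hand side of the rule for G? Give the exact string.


Trying G → YG:
  Step 0: GB
  Step 1: YGB
  Step 2: YYGB
Matches the given result.

Answer: YG


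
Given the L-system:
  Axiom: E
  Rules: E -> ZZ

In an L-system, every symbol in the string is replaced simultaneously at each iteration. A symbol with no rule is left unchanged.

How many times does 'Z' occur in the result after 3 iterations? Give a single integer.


Answer: 2

Derivation:
Step 0: E  (0 'Z')
Step 1: ZZ  (2 'Z')
Step 2: ZZ  (2 'Z')
Step 3: ZZ  (2 'Z')


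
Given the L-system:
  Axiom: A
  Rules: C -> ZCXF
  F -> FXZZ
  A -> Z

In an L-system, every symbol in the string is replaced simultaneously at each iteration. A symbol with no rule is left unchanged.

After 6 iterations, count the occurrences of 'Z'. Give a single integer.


Answer: 1

Derivation:
Step 0: A  (0 'Z')
Step 1: Z  (1 'Z')
Step 2: Z  (1 'Z')
Step 3: Z  (1 'Z')
Step 4: Z  (1 'Z')
Step 5: Z  (1 'Z')
Step 6: Z  (1 'Z')


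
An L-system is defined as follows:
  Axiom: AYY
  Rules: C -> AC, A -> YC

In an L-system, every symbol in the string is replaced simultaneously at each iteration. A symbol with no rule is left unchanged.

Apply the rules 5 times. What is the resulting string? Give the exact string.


Answer: YYYCACYACYCACYY

Derivation:
Step 0: AYY
Step 1: YCYY
Step 2: YACYY
Step 3: YYCACYY
Step 4: YYACYCACYY
Step 5: YYYCACYACYCACYY


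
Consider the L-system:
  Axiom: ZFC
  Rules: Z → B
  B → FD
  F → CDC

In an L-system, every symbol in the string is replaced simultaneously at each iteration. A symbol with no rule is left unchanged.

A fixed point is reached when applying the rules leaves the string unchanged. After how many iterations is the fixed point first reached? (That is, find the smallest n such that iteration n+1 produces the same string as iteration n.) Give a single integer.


Step 0: ZFC
Step 1: BCDCC
Step 2: FDCDCC
Step 3: CDCDCDCC
Step 4: CDCDCDCC  (unchanged — fixed point at step 3)

Answer: 3


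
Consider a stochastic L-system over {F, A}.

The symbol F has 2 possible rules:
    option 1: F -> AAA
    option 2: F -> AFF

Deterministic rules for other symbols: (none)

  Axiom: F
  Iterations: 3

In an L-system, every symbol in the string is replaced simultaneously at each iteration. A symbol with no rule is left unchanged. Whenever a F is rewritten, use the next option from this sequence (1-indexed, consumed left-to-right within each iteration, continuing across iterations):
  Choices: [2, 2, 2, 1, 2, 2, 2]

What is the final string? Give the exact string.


Step 0: F
Step 1: AFF  (used choices [2])
Step 2: AAFFAFF  (used choices [2, 2])
Step 3: AAAAAAFFAAFFAFF  (used choices [1, 2, 2, 2])

Answer: AAAAAAFFAAFFAFF


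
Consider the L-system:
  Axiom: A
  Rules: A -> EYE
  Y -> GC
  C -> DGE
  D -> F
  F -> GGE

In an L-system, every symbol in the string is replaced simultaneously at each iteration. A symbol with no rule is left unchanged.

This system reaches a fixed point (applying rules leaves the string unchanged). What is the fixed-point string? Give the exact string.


Step 0: A
Step 1: EYE
Step 2: EGCE
Step 3: EGDGEE
Step 4: EGFGEE
Step 5: EGGGEGEE
Step 6: EGGGEGEE  (unchanged — fixed point at step 5)

Answer: EGGGEGEE


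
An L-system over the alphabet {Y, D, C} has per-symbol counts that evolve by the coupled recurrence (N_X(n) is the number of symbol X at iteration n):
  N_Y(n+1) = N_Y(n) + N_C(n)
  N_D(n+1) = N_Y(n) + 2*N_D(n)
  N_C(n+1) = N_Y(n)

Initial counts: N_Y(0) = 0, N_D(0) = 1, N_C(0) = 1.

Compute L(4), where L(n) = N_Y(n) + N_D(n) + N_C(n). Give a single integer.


Answer: 29

Derivation:
Step 0: N_Y=0, N_D=1, N_C=1, L=2
Step 1: N_Y=1, N_D=2, N_C=0, L=3
Step 2: N_Y=1, N_D=5, N_C=1, L=7
Step 3: N_Y=2, N_D=11, N_C=1, L=14
Step 4: N_Y=3, N_D=24, N_C=2, L=29


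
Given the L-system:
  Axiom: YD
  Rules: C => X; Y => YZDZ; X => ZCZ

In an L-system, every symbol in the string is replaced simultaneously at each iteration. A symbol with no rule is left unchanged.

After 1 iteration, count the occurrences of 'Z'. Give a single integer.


Answer: 2

Derivation:
Step 0: YD  (0 'Z')
Step 1: YZDZD  (2 'Z')


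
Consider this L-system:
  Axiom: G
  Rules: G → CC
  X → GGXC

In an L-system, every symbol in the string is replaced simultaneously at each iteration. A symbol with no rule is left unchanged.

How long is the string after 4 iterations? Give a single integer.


Step 0: length = 1
Step 1: length = 2
Step 2: length = 2
Step 3: length = 2
Step 4: length = 2

Answer: 2


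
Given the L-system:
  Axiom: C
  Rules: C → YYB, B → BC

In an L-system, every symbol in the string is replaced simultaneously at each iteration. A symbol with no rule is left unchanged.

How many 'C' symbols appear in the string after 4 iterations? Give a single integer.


Answer: 2

Derivation:
Step 0: C  (1 'C')
Step 1: YYB  (0 'C')
Step 2: YYBC  (1 'C')
Step 3: YYBCYYB  (1 'C')
Step 4: YYBCYYBYYBC  (2 'C')


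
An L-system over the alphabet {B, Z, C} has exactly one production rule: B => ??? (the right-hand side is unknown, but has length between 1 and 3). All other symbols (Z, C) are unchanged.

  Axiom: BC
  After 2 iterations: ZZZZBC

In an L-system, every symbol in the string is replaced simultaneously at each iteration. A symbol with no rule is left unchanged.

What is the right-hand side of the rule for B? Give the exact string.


Trying B => ZZB:
  Step 0: BC
  Step 1: ZZBC
  Step 2: ZZZZBC
Matches the given result.

Answer: ZZB


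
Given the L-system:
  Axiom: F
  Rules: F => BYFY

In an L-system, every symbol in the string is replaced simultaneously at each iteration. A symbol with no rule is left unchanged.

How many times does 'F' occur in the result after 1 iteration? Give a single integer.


Answer: 1

Derivation:
Step 0: F  (1 'F')
Step 1: BYFY  (1 'F')


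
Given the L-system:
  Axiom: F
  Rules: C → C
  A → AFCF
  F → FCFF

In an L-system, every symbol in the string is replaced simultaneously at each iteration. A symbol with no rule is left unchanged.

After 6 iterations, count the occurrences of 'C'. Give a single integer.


Answer: 364

Derivation:
Step 0: length=1, 'C' count=0
Step 1: length=4, 'C' count=1
Step 2: length=13, 'C' count=4
Step 3: length=40, 'C' count=13
Step 4: length=121, 'C' count=40
Step 5: length=364, 'C' count=121
Step 6: length=1093, 'C' count=364
Final string: FCFFCFCFFFCFFCFCFFCFCFFFCFFFCFFCFCFFFCFFCFCFFCFCFFFCFFCFCFFCFCFFFCFFFCFFCFCFFFCFFFCFFCFCFFFCFFCFCFFCFCFFFCFFFCFFCFCFFFCFFCFCFFCFCFFFCFFCFCFFCFCFFFCFFFCFFCFCFFFCFFCFCFFCFCFFFCFFCFCFFCFCFFFCFFFCFFCFCFFFCFFFCFFCFCFFFCFFCFCFFCFCFFFCFFFCFFCFCFFFCFFFCFFCFCFFFCFFCFCFFCFCFFFCFFFCFFCFCFFFCFFCFCFFCFCFFFCFFCFCFFCFCFFFCFFFCFFCFCFFFCFFFCFFCFCFFFCFFCFCFFCFCFFFCFFFCFFCFCFFFCFFCFCFFCFCFFFCFFCFCFFCFCFFFCFFFCFFCFCFFFCFFCFCFFCFCFFFCFFCFCFFCFCFFFCFFFCFFCFCFFFCFFFCFFCFCFFFCFFCFCFFCFCFFFCFFFCFFCFCFFFCFFCFCFFCFCFFFCFFCFCFFCFCFFFCFFFCFFCFCFFFCFFCFCFFCFCFFFCFFCFCFFCFCFFFCFFFCFFCFCFFFCFFFCFFCFCFFFCFFCFCFFCFCFFFCFFFCFFCFCFFFCFFFCFFCFCFFFCFFCFCFFCFCFFFCFFFCFFCFCFFFCFFCFCFFCFCFFFCFFCFCFFCFCFFFCFFFCFFCFCFFFCFFFCFFCFCFFFCFFCFCFFCFCFFFCFFFCFFCFCFFFCFFFCFFCFCFFFCFFCFCFFCFCFFFCFFFCFFCFCFFFCFFCFCFFCFCFFFCFFCFCFFCFCFFFCFFFCFFCFCFFFCFFFCFFCFCFFFCFFCFCFFCFCFFFCFFFCFFCFCFFFCFFCFCFFCFCFFFCFFCFCFFCFCFFFCFFFCFFCFCFFFCFFCFCFFCFCFFFCFFCFCFFCFCFFFCFFFCFFCFCFFFCFFFCFFCFCFFFCFFCFCFFCFCFFFCFFFCFFCFCFFFCFFFCFFCFCFFFCFFCFCFFCFCFFFCFFFCFFCFCFFFCFFCFCFFCFCFFFCFFCFCFFCFCFFFCFFFCFFCFCFFFCFFFCFFCFCFFFCFFCFCFFCFCFFFCFFFCFFCFCFFFCFF


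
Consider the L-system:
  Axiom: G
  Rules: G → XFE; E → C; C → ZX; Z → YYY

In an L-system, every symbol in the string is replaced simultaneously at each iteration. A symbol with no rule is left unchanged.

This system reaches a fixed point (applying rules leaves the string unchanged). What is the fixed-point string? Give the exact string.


Step 0: G
Step 1: XFE
Step 2: XFC
Step 3: XFZX
Step 4: XFYYYX
Step 5: XFYYYX  (unchanged — fixed point at step 4)

Answer: XFYYYX


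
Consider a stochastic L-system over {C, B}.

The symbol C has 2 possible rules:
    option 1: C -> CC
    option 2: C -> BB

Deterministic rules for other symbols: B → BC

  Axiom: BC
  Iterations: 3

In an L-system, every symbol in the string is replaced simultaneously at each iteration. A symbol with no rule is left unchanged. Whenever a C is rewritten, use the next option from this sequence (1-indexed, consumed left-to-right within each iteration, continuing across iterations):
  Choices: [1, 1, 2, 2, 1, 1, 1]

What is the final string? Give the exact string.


Answer: BCCCCCCCBCBCBCBC

Derivation:
Step 0: BC
Step 1: BCCC  (used choices [1])
Step 2: BCCCBBBB  (used choices [1, 2, 2])
Step 3: BCCCCCCCBCBCBCBC  (used choices [1, 1, 1])


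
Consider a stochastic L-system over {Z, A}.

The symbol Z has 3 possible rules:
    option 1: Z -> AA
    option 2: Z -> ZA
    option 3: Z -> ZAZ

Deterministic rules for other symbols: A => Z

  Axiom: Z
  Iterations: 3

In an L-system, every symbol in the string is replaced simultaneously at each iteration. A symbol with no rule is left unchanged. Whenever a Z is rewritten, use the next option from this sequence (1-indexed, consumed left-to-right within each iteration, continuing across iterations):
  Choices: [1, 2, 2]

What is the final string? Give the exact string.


Answer: ZAZA

Derivation:
Step 0: Z
Step 1: AA  (used choices [1])
Step 2: ZZ  (used choices [])
Step 3: ZAZA  (used choices [2, 2])


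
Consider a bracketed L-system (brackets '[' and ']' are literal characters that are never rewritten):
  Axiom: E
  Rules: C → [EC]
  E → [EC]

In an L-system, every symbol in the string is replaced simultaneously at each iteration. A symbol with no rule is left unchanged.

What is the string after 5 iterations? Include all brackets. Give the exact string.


Answer: [[[[[EC][EC]][[EC][EC]]][[[EC][EC]][[EC][EC]]]][[[[EC][EC]][[EC][EC]]][[[EC][EC]][[EC][EC]]]]]

Derivation:
Step 0: E
Step 1: [EC]
Step 2: [[EC][EC]]
Step 3: [[[EC][EC]][[EC][EC]]]
Step 4: [[[[EC][EC]][[EC][EC]]][[[EC][EC]][[EC][EC]]]]
Step 5: [[[[[EC][EC]][[EC][EC]]][[[EC][EC]][[EC][EC]]]][[[[EC][EC]][[EC][EC]]][[[EC][EC]][[EC][EC]]]]]


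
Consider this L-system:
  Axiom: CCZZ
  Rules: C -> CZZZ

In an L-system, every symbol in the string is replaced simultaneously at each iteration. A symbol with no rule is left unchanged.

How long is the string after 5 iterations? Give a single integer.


Step 0: length = 4
Step 1: length = 10
Step 2: length = 16
Step 3: length = 22
Step 4: length = 28
Step 5: length = 34

Answer: 34


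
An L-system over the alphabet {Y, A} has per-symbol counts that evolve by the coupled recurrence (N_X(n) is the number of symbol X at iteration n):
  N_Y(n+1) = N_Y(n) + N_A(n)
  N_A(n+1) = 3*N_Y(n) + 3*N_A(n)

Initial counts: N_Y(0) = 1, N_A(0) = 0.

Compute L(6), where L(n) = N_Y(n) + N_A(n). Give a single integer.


Answer: 4096

Derivation:
Step 0: N_Y=1, N_A=0, L=1
Step 1: N_Y=1, N_A=3, L=4
Step 2: N_Y=4, N_A=12, L=16
Step 3: N_Y=16, N_A=48, L=64
Step 4: N_Y=64, N_A=192, L=256
Step 5: N_Y=256, N_A=768, L=1024
Step 6: N_Y=1024, N_A=3072, L=4096


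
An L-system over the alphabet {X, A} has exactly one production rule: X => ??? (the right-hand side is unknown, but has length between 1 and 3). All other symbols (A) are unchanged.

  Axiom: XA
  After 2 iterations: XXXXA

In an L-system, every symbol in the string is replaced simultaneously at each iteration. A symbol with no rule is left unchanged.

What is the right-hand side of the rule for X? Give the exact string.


Answer: XX

Derivation:
Trying X => XX:
  Step 0: XA
  Step 1: XXA
  Step 2: XXXXA
Matches the given result.


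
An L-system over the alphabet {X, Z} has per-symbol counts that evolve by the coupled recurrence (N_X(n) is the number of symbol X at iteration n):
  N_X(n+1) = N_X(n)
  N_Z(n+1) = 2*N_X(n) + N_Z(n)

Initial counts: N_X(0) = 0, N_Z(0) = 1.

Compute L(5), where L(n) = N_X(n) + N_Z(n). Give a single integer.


Step 0: N_X=0, N_Z=1, L=1
Step 1: N_X=0, N_Z=1, L=1
Step 2: N_X=0, N_Z=1, L=1
Step 3: N_X=0, N_Z=1, L=1
Step 4: N_X=0, N_Z=1, L=1
Step 5: N_X=0, N_Z=1, L=1

Answer: 1


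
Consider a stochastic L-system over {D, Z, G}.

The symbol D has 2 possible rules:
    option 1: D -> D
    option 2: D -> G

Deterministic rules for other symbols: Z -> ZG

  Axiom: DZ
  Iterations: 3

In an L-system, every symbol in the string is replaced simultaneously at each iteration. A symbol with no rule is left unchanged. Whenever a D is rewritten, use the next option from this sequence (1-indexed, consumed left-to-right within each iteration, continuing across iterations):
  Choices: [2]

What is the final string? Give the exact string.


Step 0: DZ
Step 1: GZG  (used choices [2])
Step 2: GZGG  (used choices [])
Step 3: GZGGG  (used choices [])

Answer: GZGGG


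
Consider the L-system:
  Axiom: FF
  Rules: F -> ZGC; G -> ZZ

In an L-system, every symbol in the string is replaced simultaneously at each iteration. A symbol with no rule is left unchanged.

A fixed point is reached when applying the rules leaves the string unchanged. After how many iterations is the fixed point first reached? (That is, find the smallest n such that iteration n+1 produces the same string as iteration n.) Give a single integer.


Answer: 2

Derivation:
Step 0: FF
Step 1: ZGCZGC
Step 2: ZZZCZZZC
Step 3: ZZZCZZZC  (unchanged — fixed point at step 2)


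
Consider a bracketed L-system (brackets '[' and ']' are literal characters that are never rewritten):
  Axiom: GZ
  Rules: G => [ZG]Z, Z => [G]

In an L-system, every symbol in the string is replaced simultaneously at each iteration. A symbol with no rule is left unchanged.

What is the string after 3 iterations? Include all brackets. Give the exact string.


Step 0: GZ
Step 1: [ZG]Z[G]
Step 2: [[G][ZG]Z][G][[ZG]Z]
Step 3: [[[ZG]Z][[G][ZG]Z][G]][[ZG]Z][[[G][ZG]Z][G]]

Answer: [[[ZG]Z][[G][ZG]Z][G]][[ZG]Z][[[G][ZG]Z][G]]


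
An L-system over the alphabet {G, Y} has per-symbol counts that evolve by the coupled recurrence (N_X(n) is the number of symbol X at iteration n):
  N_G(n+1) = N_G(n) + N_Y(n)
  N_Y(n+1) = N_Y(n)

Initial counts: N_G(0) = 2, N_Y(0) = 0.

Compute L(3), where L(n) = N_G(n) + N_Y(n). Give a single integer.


Step 0: N_G=2, N_Y=0, L=2
Step 1: N_G=2, N_Y=0, L=2
Step 2: N_G=2, N_Y=0, L=2
Step 3: N_G=2, N_Y=0, L=2

Answer: 2


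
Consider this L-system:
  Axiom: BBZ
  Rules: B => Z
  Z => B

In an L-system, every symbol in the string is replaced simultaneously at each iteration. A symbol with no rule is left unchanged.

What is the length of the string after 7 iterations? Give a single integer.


Answer: 3

Derivation:
Step 0: length = 3
Step 1: length = 3
Step 2: length = 3
Step 3: length = 3
Step 4: length = 3
Step 5: length = 3
Step 6: length = 3
Step 7: length = 3


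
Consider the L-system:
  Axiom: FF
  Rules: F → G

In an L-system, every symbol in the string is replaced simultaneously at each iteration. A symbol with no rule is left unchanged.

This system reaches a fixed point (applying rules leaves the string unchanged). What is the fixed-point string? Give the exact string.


Answer: GG

Derivation:
Step 0: FF
Step 1: GG
Step 2: GG  (unchanged — fixed point at step 1)


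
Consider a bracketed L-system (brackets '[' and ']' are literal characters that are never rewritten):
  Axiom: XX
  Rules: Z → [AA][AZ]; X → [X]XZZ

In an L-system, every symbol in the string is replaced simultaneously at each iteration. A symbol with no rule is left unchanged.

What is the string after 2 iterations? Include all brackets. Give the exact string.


Step 0: XX
Step 1: [X]XZZ[X]XZZ
Step 2: [[X]XZZ][X]XZZ[AA][AZ][AA][AZ][[X]XZZ][X]XZZ[AA][AZ][AA][AZ]

Answer: [[X]XZZ][X]XZZ[AA][AZ][AA][AZ][[X]XZZ][X]XZZ[AA][AZ][AA][AZ]


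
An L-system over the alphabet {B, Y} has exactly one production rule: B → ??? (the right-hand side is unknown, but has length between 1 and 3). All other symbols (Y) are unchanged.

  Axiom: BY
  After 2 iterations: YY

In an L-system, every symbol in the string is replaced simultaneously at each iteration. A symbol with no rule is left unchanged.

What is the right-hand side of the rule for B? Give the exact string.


Trying B → Y:
  Step 0: BY
  Step 1: YY
  Step 2: YY
Matches the given result.

Answer: Y


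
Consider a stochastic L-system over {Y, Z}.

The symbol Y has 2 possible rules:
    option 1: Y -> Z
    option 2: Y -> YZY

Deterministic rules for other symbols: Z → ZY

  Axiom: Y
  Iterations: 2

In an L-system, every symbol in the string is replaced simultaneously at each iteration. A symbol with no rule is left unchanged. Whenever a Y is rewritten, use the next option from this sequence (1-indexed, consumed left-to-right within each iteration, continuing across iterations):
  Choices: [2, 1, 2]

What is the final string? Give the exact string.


Step 0: Y
Step 1: YZY  (used choices [2])
Step 2: ZZYYZY  (used choices [1, 2])

Answer: ZZYYZY


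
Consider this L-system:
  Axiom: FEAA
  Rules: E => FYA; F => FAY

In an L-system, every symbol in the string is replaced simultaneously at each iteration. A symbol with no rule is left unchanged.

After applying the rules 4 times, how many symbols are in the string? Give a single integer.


Step 0: length = 4
Step 1: length = 8
Step 2: length = 12
Step 3: length = 16
Step 4: length = 20

Answer: 20


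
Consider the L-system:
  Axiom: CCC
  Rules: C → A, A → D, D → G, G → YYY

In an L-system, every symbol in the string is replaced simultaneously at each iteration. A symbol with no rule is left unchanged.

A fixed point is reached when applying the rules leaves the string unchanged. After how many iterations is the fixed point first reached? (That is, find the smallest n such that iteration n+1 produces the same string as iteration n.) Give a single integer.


Step 0: CCC
Step 1: AAA
Step 2: DDD
Step 3: GGG
Step 4: YYYYYYYYY
Step 5: YYYYYYYYY  (unchanged — fixed point at step 4)

Answer: 4


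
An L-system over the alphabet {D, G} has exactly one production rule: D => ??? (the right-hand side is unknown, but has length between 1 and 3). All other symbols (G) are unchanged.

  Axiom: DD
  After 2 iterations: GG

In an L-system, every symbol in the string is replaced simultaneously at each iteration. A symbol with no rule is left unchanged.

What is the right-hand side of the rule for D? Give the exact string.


Answer: G

Derivation:
Trying D => G:
  Step 0: DD
  Step 1: GG
  Step 2: GG
Matches the given result.


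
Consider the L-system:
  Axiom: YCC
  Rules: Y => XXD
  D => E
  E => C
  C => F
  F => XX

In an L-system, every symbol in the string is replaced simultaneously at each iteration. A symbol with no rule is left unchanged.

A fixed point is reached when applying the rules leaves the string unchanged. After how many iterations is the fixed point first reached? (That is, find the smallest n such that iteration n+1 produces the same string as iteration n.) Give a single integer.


Step 0: YCC
Step 1: XXDFF
Step 2: XXEXXXX
Step 3: XXCXXXX
Step 4: XXFXXXX
Step 5: XXXXXXXX
Step 6: XXXXXXXX  (unchanged — fixed point at step 5)

Answer: 5


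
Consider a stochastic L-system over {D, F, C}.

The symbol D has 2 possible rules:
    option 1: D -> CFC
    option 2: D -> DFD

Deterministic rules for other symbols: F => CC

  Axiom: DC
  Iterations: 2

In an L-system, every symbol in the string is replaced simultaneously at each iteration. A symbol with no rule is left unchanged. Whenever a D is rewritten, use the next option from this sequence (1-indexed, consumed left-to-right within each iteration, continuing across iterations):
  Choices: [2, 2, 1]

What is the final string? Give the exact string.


Answer: DFDCCCFCC

Derivation:
Step 0: DC
Step 1: DFDC  (used choices [2])
Step 2: DFDCCCFCC  (used choices [2, 1])


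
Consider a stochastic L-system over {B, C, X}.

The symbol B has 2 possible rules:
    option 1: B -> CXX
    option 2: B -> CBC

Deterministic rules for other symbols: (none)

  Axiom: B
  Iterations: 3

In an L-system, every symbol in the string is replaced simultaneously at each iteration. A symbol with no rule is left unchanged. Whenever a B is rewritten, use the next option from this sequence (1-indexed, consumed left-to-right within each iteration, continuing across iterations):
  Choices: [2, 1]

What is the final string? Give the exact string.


Step 0: B
Step 1: CBC  (used choices [2])
Step 2: CCXXC  (used choices [1])
Step 3: CCXXC  (used choices [])

Answer: CCXXC


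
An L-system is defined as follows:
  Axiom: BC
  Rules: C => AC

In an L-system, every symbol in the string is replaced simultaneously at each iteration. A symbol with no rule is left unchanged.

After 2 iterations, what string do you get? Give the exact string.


Answer: BAAC

Derivation:
Step 0: BC
Step 1: BAC
Step 2: BAAC


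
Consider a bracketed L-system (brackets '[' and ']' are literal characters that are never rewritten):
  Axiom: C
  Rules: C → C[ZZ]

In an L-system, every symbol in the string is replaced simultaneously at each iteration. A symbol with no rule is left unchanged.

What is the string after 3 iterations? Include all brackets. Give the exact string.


Answer: C[ZZ][ZZ][ZZ]

Derivation:
Step 0: C
Step 1: C[ZZ]
Step 2: C[ZZ][ZZ]
Step 3: C[ZZ][ZZ][ZZ]


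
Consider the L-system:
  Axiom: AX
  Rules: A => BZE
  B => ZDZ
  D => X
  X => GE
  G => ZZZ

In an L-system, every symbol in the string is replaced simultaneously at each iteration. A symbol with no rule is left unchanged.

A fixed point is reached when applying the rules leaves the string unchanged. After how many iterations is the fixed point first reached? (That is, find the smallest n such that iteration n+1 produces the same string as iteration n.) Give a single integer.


Step 0: AX
Step 1: BZEGE
Step 2: ZDZZEZZZE
Step 3: ZXZZEZZZE
Step 4: ZGEZZEZZZE
Step 5: ZZZZEZZEZZZE
Step 6: ZZZZEZZEZZZE  (unchanged — fixed point at step 5)

Answer: 5


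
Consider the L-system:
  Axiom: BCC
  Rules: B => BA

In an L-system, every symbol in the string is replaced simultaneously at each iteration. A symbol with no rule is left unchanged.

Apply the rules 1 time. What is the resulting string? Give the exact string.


Answer: BACC

Derivation:
Step 0: BCC
Step 1: BACC


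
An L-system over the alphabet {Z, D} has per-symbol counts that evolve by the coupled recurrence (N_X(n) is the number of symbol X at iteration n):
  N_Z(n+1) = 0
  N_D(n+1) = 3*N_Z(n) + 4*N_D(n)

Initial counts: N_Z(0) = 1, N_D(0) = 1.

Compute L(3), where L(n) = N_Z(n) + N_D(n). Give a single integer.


Step 0: N_Z=1, N_D=1, L=2
Step 1: N_Z=0, N_D=7, L=7
Step 2: N_Z=0, N_D=28, L=28
Step 3: N_Z=0, N_D=112, L=112

Answer: 112


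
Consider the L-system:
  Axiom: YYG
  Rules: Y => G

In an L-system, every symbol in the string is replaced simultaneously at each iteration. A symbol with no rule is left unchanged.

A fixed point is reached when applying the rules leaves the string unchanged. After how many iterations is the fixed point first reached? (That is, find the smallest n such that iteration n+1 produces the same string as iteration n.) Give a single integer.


Step 0: YYG
Step 1: GGG
Step 2: GGG  (unchanged — fixed point at step 1)

Answer: 1


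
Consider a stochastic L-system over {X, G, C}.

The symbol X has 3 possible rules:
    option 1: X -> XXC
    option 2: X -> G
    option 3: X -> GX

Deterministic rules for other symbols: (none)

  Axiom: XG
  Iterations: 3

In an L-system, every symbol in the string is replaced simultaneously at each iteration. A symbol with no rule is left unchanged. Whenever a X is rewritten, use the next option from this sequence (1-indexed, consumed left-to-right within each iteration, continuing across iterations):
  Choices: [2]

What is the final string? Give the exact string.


Answer: GG

Derivation:
Step 0: XG
Step 1: GG  (used choices [2])
Step 2: GG  (used choices [])
Step 3: GG  (used choices [])


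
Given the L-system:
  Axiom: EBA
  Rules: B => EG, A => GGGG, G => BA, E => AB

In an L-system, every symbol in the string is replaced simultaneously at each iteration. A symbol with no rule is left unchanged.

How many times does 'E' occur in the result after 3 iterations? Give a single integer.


Step 0: EBA  (1 'E')
Step 1: ABEGGGGG  (1 'E')
Step 2: GGGGEGABBABABABABA  (1 'E')
Step 3: BABABABAABBAGGGGEGEGGGGGEGGGGGEGGGGGEGGGGGEGGGGG  (6 'E')

Answer: 6


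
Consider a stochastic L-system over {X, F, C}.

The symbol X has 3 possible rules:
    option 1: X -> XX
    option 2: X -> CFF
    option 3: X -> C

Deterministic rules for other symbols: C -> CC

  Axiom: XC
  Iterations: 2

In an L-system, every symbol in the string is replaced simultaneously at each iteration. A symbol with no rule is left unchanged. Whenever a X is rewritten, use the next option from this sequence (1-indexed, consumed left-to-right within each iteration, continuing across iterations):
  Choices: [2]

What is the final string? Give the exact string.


Step 0: XC
Step 1: CFFCC  (used choices [2])
Step 2: CCFFCCCC  (used choices [])

Answer: CCFFCCCC


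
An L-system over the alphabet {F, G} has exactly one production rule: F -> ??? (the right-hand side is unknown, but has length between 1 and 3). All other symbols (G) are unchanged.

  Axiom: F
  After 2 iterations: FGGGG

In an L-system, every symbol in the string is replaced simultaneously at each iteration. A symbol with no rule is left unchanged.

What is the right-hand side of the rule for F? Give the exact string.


Answer: FGG

Derivation:
Trying F -> FGG:
  Step 0: F
  Step 1: FGG
  Step 2: FGGGG
Matches the given result.


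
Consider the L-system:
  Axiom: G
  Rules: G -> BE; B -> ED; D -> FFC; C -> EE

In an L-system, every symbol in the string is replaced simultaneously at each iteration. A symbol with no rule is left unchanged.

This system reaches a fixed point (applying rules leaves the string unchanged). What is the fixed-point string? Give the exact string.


Step 0: G
Step 1: BE
Step 2: EDE
Step 3: EFFCE
Step 4: EFFEEE
Step 5: EFFEEE  (unchanged — fixed point at step 4)

Answer: EFFEEE


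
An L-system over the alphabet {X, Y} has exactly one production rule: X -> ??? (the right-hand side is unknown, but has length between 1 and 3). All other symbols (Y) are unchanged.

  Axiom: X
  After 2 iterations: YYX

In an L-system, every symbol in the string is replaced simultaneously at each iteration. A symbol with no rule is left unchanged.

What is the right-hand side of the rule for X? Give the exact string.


Answer: YX

Derivation:
Trying X -> YX:
  Step 0: X
  Step 1: YX
  Step 2: YYX
Matches the given result.


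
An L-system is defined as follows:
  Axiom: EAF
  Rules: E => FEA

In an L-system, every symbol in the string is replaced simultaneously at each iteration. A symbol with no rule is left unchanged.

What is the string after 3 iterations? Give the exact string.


Answer: FFFEAAAAF

Derivation:
Step 0: EAF
Step 1: FEAAF
Step 2: FFEAAAF
Step 3: FFFEAAAAF


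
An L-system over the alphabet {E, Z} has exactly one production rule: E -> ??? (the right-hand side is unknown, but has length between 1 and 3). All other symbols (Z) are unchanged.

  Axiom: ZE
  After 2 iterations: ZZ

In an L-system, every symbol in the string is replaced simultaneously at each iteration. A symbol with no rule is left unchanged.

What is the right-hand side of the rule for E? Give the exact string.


Trying E -> Z:
  Step 0: ZE
  Step 1: ZZ
  Step 2: ZZ
Matches the given result.

Answer: Z


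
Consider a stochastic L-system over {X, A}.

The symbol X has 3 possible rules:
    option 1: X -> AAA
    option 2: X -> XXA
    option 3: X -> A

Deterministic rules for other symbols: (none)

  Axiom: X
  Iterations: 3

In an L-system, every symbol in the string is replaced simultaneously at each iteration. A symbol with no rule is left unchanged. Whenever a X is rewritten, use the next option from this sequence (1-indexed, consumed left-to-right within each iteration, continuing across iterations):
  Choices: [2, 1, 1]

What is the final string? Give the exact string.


Answer: AAAAAAA

Derivation:
Step 0: X
Step 1: XXA  (used choices [2])
Step 2: AAAAAAA  (used choices [1, 1])
Step 3: AAAAAAA  (used choices [])


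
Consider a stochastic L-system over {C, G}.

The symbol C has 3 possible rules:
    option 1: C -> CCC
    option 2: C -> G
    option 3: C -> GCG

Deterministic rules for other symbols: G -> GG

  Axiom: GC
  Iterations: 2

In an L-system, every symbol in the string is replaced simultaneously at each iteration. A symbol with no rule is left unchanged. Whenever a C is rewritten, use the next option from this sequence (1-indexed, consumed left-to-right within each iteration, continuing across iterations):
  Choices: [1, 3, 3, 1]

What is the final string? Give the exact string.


Step 0: GC
Step 1: GGCCC  (used choices [1])
Step 2: GGGGGCGGCGCCC  (used choices [3, 3, 1])

Answer: GGGGGCGGCGCCC


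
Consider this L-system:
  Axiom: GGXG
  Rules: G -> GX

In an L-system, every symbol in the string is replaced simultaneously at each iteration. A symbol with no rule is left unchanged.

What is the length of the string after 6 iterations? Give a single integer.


Step 0: length = 4
Step 1: length = 7
Step 2: length = 10
Step 3: length = 13
Step 4: length = 16
Step 5: length = 19
Step 6: length = 22

Answer: 22


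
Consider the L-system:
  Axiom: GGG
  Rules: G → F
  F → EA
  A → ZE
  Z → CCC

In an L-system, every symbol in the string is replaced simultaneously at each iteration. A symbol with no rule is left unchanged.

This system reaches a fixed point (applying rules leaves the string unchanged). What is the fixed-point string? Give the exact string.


Answer: ECCCEECCCEECCCE

Derivation:
Step 0: GGG
Step 1: FFF
Step 2: EAEAEA
Step 3: EZEEZEEZE
Step 4: ECCCEECCCEECCCE
Step 5: ECCCEECCCEECCCE  (unchanged — fixed point at step 4)


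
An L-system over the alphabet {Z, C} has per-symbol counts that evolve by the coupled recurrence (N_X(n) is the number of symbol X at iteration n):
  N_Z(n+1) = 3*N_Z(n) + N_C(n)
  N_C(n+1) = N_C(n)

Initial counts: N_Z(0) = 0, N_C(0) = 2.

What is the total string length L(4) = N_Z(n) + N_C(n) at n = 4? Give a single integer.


Answer: 82

Derivation:
Step 0: N_Z=0, N_C=2, L=2
Step 1: N_Z=2, N_C=2, L=4
Step 2: N_Z=8, N_C=2, L=10
Step 3: N_Z=26, N_C=2, L=28
Step 4: N_Z=80, N_C=2, L=82


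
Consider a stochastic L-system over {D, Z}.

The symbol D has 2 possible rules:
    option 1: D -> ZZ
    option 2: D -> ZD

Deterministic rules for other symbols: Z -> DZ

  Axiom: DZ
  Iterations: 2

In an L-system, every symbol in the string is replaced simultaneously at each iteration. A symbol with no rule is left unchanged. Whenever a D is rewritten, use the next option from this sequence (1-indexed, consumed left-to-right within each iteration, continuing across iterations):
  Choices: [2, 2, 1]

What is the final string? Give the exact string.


Answer: DZZDZZDZ

Derivation:
Step 0: DZ
Step 1: ZDDZ  (used choices [2])
Step 2: DZZDZZDZ  (used choices [2, 1])


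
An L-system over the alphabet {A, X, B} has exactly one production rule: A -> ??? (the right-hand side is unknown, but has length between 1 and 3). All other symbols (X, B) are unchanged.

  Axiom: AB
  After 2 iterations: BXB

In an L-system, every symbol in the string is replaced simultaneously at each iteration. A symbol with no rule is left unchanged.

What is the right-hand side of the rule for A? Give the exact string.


Answer: BX

Derivation:
Trying A -> BX:
  Step 0: AB
  Step 1: BXB
  Step 2: BXB
Matches the given result.


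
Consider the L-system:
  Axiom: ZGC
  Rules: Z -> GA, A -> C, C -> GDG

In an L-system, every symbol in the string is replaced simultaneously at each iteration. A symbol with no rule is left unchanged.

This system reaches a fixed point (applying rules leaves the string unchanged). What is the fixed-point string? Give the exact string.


Answer: GGDGGGDG

Derivation:
Step 0: ZGC
Step 1: GAGGDG
Step 2: GCGGDG
Step 3: GGDGGGDG
Step 4: GGDGGGDG  (unchanged — fixed point at step 3)
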